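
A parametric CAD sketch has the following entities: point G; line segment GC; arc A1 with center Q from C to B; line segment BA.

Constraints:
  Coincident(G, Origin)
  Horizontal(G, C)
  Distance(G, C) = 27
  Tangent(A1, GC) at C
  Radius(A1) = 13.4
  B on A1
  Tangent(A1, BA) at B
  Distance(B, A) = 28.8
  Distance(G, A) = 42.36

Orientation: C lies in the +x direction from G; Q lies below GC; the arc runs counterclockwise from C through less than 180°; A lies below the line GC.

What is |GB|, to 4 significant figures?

18.31

Checks: ∠(QC, CG) = 90.00° ✓; |QC| = 13.40 ✓; |QB| = 13.40 ✓; ∠(QB, BA) = 90.00° ✓; |BA| = 28.80 ✓; |GA| = 42.36 ✓.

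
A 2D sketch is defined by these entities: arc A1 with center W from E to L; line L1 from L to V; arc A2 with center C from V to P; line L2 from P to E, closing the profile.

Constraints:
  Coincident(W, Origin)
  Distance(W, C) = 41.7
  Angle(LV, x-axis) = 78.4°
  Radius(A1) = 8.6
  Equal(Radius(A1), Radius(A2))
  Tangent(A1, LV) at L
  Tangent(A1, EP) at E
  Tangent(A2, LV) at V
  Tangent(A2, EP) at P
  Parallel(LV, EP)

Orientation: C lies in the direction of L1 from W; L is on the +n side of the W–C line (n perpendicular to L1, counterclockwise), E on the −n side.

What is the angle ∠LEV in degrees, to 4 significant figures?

67.59°

The slot axis is L1's direction at 78.4°, so u = (cos 78.4°, sin 78.4°) = (0.2011, 0.9796) and n = (−sin 78.4°, cos 78.4°) = (-0.9796, 0.2011). W is at the origin and C lies 41.7 along u from W, so C = 41.7·u = (8.385, 40.85). Tangency of A1 to both parallel lines with radius 8.6 puts L and E at W ± 8.6·n: L = (-8.424, 1.729), E = (8.424, -1.729). Equal radii place V and P the same way about C: V = C + 8.6·n = (-0.03940, 42.58), P = C − 8.6·n = (16.81, 39.12). Then cos ∠LEV = EL·EV / (|EL||EV|), giving 67.59°.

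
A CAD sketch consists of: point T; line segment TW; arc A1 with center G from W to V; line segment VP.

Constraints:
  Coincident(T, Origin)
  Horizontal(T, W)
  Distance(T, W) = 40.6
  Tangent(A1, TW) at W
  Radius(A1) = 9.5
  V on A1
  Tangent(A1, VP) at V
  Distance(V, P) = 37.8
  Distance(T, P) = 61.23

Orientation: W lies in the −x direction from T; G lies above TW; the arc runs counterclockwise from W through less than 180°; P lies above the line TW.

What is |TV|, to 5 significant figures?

33.144

Checks: |GV| = 9.500 ✓; ∠(GV, VP) = 90.00° ✓; |VP| = 37.80 ✓; |TP| = 61.23 ✓.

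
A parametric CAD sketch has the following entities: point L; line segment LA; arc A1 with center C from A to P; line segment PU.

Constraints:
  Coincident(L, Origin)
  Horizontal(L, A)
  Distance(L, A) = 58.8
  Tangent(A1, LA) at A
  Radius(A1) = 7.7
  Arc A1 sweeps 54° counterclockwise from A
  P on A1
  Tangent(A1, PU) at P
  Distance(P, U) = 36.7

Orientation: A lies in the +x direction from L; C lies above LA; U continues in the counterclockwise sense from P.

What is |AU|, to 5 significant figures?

43.047

L is at the origin; L and A share the same y with |LA| = 58.8 and A on the +x side, so A = (58.800, 0.0000). The tangent condition forces CA to be normal to LA, so C = A + (0, 7.7) = (58.800, 7.7000). On A1, A sits at bearing -90° from C; a 54° counterclockwise sweep puts P at bearing -36°, so P = C + 7.7·(cos -36°, sin -36°) = (65.029, 3.1741). A1 meets PU tangentially, so CP is at right angles to PU, so PU runs along (−sin -36°, cos -36°); with |PU| = 36.7, U = (86.601, 32.865). Then |AU| = |U − A| = 43.047.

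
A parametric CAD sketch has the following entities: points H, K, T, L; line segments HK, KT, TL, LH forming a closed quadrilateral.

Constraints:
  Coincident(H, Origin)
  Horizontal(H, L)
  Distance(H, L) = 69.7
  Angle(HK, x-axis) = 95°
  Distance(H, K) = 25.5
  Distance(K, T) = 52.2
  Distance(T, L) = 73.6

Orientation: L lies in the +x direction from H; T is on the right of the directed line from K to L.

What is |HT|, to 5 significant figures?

26.714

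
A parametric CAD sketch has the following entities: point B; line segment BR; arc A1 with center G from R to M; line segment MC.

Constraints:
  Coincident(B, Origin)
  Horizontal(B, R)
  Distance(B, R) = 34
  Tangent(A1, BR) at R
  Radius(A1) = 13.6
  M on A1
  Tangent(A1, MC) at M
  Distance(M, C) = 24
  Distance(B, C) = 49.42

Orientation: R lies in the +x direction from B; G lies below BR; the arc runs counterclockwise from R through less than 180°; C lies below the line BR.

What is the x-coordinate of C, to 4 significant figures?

28.22

Checks: B = (0.00, 0.00) ✓; |GM| = 13.60 ✓; ∠(GM, MC) = 90.00° ✓; |MC| = 24.00 ✓; |BC| = 49.42 ✓.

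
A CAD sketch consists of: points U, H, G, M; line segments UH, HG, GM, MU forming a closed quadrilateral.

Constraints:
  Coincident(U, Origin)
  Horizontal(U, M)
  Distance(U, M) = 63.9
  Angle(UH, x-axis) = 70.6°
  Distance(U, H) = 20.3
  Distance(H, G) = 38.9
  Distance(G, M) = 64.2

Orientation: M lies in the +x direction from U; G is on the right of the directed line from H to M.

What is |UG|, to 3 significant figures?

19.7

Checks: |HG| = 38.90 ✓; |GM| = 64.20 ✓.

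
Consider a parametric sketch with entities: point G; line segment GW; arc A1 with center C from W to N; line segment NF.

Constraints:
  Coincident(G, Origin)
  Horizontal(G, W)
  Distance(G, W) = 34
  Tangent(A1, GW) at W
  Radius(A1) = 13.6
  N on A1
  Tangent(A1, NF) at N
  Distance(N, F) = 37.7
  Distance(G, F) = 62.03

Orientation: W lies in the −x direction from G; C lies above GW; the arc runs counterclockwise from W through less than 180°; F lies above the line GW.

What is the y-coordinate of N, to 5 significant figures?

17.326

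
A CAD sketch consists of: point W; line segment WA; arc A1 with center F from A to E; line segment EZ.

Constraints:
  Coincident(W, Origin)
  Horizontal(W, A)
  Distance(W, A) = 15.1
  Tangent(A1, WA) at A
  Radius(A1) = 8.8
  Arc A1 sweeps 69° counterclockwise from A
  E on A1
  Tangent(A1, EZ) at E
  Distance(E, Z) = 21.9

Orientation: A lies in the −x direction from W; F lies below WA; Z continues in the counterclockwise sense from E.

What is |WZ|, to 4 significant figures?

40.64

W is at the origin; WA is horizontal with |WA| = 15.1 and A on the −x side, so A = (-15.10, 0.000). A1 meets WA tangentially, so FA is at right angles to WA, so F = A + (0, -8.8) = (-15.10, -8.800). On A1, A sits at bearing 90° from F; a 69° counterclockwise sweep puts E at bearing 159°, so E = F + 8.8·(cos 159°, sin 159°) = (-23.32, -5.646). Since A1 is tangent to EZ there, FE ⟂ EZ, so EZ runs along (−sin 159°, cos 159°); with |EZ| = 21.9, Z = (-31.16, -26.09). Then |WZ| = |Z − W| = 40.64.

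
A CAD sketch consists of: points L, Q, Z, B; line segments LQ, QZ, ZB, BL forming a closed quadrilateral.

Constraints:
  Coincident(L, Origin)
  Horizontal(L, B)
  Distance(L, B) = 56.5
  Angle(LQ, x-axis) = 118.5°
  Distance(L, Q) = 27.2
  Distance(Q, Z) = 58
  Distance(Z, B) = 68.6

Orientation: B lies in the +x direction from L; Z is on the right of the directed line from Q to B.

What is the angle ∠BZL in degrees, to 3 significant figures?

55.0°

Checks: |QZ| = 58.00 ✓; |ZB| = 68.60 ✓.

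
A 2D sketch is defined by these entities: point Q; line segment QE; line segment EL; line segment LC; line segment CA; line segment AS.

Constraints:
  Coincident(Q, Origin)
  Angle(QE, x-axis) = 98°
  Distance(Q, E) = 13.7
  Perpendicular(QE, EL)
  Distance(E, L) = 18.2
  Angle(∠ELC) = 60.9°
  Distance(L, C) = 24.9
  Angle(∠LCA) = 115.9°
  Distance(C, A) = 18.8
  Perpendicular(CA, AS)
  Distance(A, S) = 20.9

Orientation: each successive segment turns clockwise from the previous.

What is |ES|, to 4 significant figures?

11.51

Q is at the origin; QE runs at 98.0° with length 13.7, so E = (-1.907, 13.57). QE ⟂ EL, so EL runs at 8.000°; with |EL| = 18.2, L = (16.12, 16.10). ∠ELC = 60.9° gives LC at -111.1° from the x-axis; with |LC| = 24.9, C = (7.152, -7.131). ∠LCA = 115.9° gives CA at -175.2° from the x-axis; with |CA| = 18.8, A = (-11.58, -8.704). CA is perpendicular to AS, so AS runs at 94.80°; with |AS| = 20.9, S = (-13.33, 12.12). Then |ES| = |S − E| = 11.51.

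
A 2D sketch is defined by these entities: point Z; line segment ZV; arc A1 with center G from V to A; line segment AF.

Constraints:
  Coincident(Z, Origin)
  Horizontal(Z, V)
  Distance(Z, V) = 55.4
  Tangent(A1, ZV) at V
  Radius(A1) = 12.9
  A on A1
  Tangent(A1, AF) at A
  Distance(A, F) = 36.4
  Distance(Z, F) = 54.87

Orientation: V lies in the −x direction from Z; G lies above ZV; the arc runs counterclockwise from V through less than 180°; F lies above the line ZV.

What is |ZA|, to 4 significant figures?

44.01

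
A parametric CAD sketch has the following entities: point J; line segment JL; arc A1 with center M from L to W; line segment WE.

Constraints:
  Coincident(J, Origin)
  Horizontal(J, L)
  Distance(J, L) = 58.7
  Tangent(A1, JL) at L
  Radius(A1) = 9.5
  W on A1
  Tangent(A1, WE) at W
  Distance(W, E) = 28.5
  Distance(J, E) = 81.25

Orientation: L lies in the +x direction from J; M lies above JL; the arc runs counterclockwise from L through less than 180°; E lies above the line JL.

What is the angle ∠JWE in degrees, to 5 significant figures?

106.26°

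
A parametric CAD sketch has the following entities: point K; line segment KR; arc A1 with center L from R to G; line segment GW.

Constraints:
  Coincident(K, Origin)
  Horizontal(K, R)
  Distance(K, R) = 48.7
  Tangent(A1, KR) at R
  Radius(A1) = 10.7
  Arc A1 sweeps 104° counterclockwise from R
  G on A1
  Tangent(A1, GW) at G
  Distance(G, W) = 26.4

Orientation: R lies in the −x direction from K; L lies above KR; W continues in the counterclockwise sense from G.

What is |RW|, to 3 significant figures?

39.1

K is at the origin; KR is horizontal with |KR| = 48.7 and R on the −x side, so R = (-48.7, 0.00). A1 meets KR tangentially, so LR is at right angles to KR, so L = R + (0, 10.7) = (-48.7, 10.7). On A1, R sits at bearing -90° from L; a 104° counterclockwise sweep puts G at bearing 14°, so G = L + 10.7·(cos 14°, sin 14°) = (-38.3, 13.3). A1 meets GW tangentially, so LG is at right angles to GW, so GW runs along (−sin 14°, cos 14°); with |GW| = 26.4, W = (-44.7, 38.9). Then |RW| = |W − R| = 39.1.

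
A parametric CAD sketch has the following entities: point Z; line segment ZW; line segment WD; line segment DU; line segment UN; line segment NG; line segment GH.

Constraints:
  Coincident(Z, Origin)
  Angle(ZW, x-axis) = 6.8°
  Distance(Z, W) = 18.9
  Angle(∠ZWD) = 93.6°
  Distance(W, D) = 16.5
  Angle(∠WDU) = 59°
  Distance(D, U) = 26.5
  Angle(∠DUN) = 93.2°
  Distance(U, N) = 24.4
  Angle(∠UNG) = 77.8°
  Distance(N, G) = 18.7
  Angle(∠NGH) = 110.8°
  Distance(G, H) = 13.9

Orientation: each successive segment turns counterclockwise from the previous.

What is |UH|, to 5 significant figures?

21.432

Z is at the origin; ZW runs at 6.8° with length 18.9, so W = (18.767, 2.2378). ∠ZWD = 93.6° gives WD at 93.200° from the x-axis; with |WD| = 16.5, D = (17.846, 18.712). ∠WDU = 59.0° gives DU at -145.80° from the x-axis; with |DU| = 26.5, U = (-4.0716, 3.8169). ∠DUN = 93.2° gives UN at -59.000° from the x-axis; with |UN| = 24.4, N = (8.4953, -17.098). ∠UNG = 77.8° gives NG at 43.200° from the x-axis; with |NG| = 18.7, G = (22.127, -4.2970). ∠NGH = 110.8° gives GH at 112.40° from the x-axis; with |GH| = 13.9, H = (16.830, 8.5542). Then |UH| = |H − U| = 21.432.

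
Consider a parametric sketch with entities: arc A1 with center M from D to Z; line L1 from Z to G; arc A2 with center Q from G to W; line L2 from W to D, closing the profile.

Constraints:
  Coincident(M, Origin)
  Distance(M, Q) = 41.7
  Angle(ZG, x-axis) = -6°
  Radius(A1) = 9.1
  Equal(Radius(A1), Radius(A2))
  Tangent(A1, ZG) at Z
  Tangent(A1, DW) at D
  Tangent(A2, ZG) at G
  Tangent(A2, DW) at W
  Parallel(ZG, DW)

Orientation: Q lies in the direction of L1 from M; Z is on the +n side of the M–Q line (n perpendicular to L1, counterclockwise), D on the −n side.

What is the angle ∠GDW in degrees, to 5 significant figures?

23.579°

Tangency of A1 to both parallel lines with radius 9.1 puts Z and D at M ± 9.1·n: Z = (0.95121, 9.0501), D = (-0.95121, -9.0501). Equal radii place G and W the same way about Q: G = Q + 9.1·n = (42.423, 4.6913), W = Q − 9.1·n = (40.520, -13.409). Then cos ∠GDW = DG·DW / (|DG||DW|), giving 23.579°.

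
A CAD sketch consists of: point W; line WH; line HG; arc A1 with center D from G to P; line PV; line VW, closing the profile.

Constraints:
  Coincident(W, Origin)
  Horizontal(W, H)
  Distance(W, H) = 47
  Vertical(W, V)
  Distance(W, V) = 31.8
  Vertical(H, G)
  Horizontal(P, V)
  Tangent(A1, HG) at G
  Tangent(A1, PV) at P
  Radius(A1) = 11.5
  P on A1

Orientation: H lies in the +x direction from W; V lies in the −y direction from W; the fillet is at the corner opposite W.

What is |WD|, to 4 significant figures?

40.89

W is at the origin; WH is horizontal with |WH| = 47.0 and H on the +x side, so H = (47.00, 0.000). WV is vertical with |WV| = 31.8 and V on the −y side, so V = (0.000, -31.80). The virtual corner opposite W is at (47.00, -31.80). A1 meets HG tangentially, so DG is at right angles to HG and A1 meets PV tangentially, so DP is at right angles to PV, with radius 11.5, so the center D sits 11.5 in from both sides at D = (35.50, -20.30). Then |WD| = |D − W| = 40.89.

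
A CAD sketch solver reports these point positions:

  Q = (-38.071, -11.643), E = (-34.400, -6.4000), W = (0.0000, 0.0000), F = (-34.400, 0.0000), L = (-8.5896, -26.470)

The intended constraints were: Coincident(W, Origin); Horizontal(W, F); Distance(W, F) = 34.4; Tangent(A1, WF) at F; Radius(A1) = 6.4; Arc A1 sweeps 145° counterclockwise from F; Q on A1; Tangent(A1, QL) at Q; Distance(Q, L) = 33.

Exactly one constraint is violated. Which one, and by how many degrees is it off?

Tangent(A1, QL) at Q — off by 8.30°.

W = (0.00, 0.00) ✓; W.y = 0.00, F.y = 0.00 ✓; |WF| = 34.40 ✓; ∠(EF, FW) = 90.00° ✓; |EF| = 6.400 ✓; bearing(E→Q) − bearing(E→F) = 145.0° ✓; |EQ| = 6.400 ✓; ∠(EQ, QL) = 81.70° ✗; |QL| = 33.00 ✓.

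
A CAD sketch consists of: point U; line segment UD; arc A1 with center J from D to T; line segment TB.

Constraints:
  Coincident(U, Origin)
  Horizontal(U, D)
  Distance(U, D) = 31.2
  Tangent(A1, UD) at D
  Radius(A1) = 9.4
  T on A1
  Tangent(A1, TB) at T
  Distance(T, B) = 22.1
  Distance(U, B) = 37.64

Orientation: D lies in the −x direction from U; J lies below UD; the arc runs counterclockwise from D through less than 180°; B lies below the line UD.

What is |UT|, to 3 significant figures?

40.9

Checks: ∠(JD, DU) = 90.00° ✓; |JT| = 9.400 ✓; ∠(JT, TB) = 90.00° ✓; |TB| = 22.10 ✓; |UB| = 37.64 ✓.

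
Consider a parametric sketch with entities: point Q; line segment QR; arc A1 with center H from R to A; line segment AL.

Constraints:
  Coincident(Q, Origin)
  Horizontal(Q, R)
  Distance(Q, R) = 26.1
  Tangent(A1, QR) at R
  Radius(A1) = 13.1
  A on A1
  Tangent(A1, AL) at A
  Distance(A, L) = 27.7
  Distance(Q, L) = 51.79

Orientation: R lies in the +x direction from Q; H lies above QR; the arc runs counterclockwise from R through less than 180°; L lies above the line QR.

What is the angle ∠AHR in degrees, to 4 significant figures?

112.1°

Checks: ∠(HR, RQ) = 90.00° ✓; |HR| = 13.10 ✓; |HA| = 13.10 ✓; ∠(HA, AL) = 90.00° ✓; |AL| = 27.70 ✓; |QL| = 51.79 ✓.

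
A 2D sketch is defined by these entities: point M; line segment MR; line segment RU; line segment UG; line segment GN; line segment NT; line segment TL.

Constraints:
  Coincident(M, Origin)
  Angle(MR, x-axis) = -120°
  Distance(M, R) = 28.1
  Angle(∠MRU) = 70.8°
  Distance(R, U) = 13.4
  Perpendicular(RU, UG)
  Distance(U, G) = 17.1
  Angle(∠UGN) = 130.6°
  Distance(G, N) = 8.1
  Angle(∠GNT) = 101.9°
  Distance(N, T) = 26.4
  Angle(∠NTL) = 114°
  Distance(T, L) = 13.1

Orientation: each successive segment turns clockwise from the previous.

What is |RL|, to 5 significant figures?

12.433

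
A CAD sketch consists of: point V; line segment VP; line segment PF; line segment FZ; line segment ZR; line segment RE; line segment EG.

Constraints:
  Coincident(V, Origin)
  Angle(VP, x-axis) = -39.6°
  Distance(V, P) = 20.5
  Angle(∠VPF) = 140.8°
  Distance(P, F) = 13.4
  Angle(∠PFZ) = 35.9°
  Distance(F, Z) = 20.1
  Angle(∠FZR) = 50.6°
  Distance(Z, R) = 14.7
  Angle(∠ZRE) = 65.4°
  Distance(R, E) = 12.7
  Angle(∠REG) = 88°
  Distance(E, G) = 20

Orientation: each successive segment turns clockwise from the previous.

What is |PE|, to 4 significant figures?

9.724

V is at the origin; VP runs at -39.6° with length 20.5, so P = (15.80, -13.07). ∠VPF = 140.8° gives PF at -78.80° from the x-axis; with |PF| = 13.4, F = (18.40, -26.21). ∠PFZ = 35.9° gives FZ at 137.1° from the x-axis; with |FZ| = 20.1, Z = (3.674, -12.53). ∠FZR = 50.6° gives ZR at 7.700° from the x-axis; with |ZR| = 14.7, R = (18.24, -10.56). ∠ZRE = 65.4° gives RE at -106.9° from the x-axis; with |RE| = 12.7, E = (14.55, -22.71). Then |PE| = |E − P| = 9.724.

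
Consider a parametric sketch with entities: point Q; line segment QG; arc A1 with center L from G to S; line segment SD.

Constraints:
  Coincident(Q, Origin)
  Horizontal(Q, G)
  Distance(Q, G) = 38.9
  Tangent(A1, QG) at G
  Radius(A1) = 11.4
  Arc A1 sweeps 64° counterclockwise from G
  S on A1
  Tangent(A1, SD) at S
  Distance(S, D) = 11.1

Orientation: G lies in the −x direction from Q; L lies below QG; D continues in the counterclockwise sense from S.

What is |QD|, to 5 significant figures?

56.441

Q is at the origin; Q and G share the same y with |QG| = 38.9 and G on the −x side, so G = (-38.900, 0.0000). Tangency of A1 to QG means the radius LG is perpendicular to QG, so L = G + (0, -11.4) = (-38.900, -11.400). On A1, G sits at bearing 90° from L; a 64° counterclockwise sweep puts S at bearing 154°, so S = L + 11.4·(cos 154°, sin 154°) = (-49.146, -6.4026). A1 meets SD tangentially, so LS is at right angles to SD, so SD runs along (−sin 154°, cos 154°); with |SD| = 11.1, D = (-54.012, -16.379). Then |QD| = |D − Q| = 56.441.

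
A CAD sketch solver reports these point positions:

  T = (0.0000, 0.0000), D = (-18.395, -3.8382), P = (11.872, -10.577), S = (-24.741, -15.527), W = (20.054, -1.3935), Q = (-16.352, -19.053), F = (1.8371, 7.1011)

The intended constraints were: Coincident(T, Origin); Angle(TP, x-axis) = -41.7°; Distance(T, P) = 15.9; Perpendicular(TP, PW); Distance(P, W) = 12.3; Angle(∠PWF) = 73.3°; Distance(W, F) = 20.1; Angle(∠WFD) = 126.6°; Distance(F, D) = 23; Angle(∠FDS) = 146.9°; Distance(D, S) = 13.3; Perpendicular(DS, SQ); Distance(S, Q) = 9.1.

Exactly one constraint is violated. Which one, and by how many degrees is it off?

Perpendicular(DS, SQ) — off by 5.70°.

T = (0.00, 0.00) ✓; TP at -41.70° ✓; |TP| = 15.90 ✓; ∠(TP, PW) = 90.00° ✓; |PW| = 12.30 ✓; ∠PWF = 73.30° ✓; |WF| = 20.10 ✓; ∠WFD = 126.6° ✓; |FD| = 23.00 ✓; ∠FDS = 146.9° ✓; |DS| = 13.30 ✓; ∠(DS, SQ) = 95.70° ✗; |SQ| = 9.100 ✓.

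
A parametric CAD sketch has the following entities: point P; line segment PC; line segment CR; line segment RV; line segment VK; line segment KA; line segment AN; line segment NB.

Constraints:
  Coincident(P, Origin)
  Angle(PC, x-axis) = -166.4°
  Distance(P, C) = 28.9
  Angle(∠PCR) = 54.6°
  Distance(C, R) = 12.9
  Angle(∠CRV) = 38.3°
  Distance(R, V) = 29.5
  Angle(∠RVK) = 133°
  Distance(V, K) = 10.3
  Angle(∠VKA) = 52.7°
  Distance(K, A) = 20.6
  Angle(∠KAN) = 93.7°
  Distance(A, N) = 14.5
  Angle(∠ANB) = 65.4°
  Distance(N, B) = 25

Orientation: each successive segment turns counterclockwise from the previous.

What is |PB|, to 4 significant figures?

34.66

∠KAN = 93.7° gives AN at 1.300° from the x-axis; with |AN| = 14.5, N = (-16.25, -0.9605). ∠ANB = 65.4° gives NB at 115.9° from the x-axis; with |NB| = 25.0, B = (-27.17, 21.53). Then |PB| = |B − P| = 34.66.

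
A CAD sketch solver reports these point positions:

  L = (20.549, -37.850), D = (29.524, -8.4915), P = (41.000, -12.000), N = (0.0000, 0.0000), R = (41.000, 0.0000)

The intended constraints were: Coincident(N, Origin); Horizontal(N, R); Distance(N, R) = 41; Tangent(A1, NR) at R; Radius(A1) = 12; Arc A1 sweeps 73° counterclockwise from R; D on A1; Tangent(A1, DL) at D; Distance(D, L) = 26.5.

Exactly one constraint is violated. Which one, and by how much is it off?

Distance(D, L) = 26.5 — off by 4.20.

N = (0.00, 0.00) ✓; N.y = 0.00, R.y = 0.00 ✓; |NR| = 41.00 ✓; ∠(PR, RN) = 90.00° ✓; |PR| = 12.00 ✓; bearing(P→D) − bearing(P→R) = 73.00° ✓; |PD| = 12.00 ✓; ∠(PD, DL) = 90.00° ✓; |DL| = 30.70 ✗.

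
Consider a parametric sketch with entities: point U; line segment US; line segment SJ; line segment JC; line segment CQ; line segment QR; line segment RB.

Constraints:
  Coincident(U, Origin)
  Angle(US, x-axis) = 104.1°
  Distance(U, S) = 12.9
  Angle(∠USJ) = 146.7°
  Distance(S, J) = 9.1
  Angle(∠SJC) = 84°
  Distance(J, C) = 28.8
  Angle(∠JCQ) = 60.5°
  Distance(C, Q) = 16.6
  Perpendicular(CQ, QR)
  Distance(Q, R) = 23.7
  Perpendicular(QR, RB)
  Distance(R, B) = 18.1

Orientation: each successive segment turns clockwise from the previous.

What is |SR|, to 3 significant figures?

6.34

U is at the origin; US runs at 104.1° with length 12.9, so S = (-3.14, 12.5). ∠USJ = 146.7° gives SJ at 70.8° from the x-axis; with |SJ| = 9.1, J = (-0.150, 21.1). ∠SJC = 84.0° gives JC at -25.2° from the x-axis; with |JC| = 28.8, C = (25.9, 8.84). ∠JCQ = 60.5° gives CQ at -145° from the x-axis; with |CQ| = 16.6, Q = (12.4, -0.750). CQ ⟂ QR, so QR runs at 125°; with |QR| = 23.7, R = (-1.33, 18.6). Then |SR| = |R − S| = 6.34.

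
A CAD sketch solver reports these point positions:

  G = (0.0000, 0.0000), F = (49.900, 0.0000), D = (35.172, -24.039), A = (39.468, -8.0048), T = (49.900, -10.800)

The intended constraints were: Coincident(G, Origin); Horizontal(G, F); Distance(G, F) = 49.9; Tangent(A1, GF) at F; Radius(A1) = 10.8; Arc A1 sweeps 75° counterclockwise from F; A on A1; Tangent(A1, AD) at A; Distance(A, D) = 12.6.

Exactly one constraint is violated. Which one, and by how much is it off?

Distance(A, D) = 12.6 — off by 4.00.

G = (0.00, 0.00) ✓; G.y = 0.00, F.y = 0.00 ✓; |GF| = 49.90 ✓; ∠(TF, FG) = 90.00° ✓; |TF| = 10.80 ✓; bearing(T→A) − bearing(T→F) = 75.00° ✓; |TA| = 10.80 ✓; ∠(TA, AD) = 90.00° ✓; |AD| = 16.60 ✗.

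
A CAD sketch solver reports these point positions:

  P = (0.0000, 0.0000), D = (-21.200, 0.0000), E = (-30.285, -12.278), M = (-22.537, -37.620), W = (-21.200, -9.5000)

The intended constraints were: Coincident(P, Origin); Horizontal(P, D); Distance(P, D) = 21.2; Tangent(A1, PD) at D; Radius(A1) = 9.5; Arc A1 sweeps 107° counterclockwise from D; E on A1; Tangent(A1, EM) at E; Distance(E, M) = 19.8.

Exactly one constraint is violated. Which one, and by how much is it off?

Distance(E, M) = 19.8 — off by 6.70.

P = (0.00, 0.00) ✓; P.y = 0.00, D.y = 0.00 ✓; |PD| = 21.20 ✓; ∠(WD, DP) = 90.00° ✓; |WD| = 9.500 ✓; bearing(W→E) − bearing(W→D) = 107.0° ✓; |WE| = 9.500 ✓; ∠(WE, EM) = 90.00° ✓; |EM| = 26.50 ✗.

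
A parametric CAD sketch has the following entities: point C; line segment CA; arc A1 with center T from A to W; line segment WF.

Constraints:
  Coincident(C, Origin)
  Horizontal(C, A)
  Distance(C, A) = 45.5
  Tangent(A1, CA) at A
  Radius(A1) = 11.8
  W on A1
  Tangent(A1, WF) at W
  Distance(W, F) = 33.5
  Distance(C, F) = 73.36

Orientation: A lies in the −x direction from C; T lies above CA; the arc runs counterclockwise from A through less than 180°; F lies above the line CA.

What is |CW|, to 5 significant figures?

41.250

Checks: |TW| = 11.80 ✓; ∠(TW, WF) = 90.00° ✓; |WF| = 33.50 ✓; |CF| = 73.36 ✓.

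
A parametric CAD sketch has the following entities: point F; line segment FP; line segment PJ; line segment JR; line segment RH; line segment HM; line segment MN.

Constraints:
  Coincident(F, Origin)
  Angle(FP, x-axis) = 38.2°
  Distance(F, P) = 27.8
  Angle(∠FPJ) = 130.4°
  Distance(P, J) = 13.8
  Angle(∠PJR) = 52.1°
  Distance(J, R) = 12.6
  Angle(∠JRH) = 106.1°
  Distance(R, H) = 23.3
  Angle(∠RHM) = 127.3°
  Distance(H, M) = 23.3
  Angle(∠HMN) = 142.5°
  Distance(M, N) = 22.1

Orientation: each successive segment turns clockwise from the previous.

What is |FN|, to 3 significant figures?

63.0

F is at the origin; FP runs at 38.2° with length 27.8, so P = (21.8, 17.2). ∠FPJ = 130.4° gives PJ at -11.4° from the x-axis; with |PJ| = 13.8, J = (35.4, 14.5). ∠PJR = 52.1° gives JR at -139° from the x-axis; with |JR| = 12.6, R = (25.8, 6.25). ∠JRH = 106.1° gives RH at 147° from the x-axis; with |RH| = 23.3, H = (6.33, 19.0). ∠RHM = 127.3° gives HM at 94.1° from the x-axis; with |HM| = 23.3, M = (4.66, 42.2). ∠HMN = 142.5° gives MN at 56.6° from the x-axis; with |MN| = 22.1, N = (16.8, 60.7). Then |FN| = |N − F| = 63.0.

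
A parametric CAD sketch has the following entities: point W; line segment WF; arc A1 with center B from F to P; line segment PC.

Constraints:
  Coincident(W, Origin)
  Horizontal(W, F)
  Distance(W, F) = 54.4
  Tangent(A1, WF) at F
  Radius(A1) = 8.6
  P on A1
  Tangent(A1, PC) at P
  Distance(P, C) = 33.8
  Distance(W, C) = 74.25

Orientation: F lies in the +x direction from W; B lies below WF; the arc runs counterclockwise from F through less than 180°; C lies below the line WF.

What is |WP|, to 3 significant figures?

48.1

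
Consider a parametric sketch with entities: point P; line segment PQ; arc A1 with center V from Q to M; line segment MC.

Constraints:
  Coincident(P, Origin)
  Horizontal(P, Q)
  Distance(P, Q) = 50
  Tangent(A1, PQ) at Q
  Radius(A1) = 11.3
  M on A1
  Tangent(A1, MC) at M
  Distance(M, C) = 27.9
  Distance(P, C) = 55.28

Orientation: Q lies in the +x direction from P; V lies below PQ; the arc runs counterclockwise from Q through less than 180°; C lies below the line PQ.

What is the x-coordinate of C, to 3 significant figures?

38.9

Checks: P = (0.00, 0.00) ✓; |VM| = 11.30 ✓; ∠(VM, MC) = 90.00° ✓; |MC| = 27.90 ✓; |PC| = 55.28 ✓.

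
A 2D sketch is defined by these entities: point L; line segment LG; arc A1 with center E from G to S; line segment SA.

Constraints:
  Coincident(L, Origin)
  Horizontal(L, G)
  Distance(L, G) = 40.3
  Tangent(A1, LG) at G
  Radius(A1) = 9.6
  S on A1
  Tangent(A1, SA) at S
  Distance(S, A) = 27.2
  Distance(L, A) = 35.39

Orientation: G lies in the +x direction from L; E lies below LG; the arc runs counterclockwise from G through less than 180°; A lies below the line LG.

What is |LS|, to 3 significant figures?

32.2

Checks: ∠(EG, GL) = 90.00° ✓; |EG| = 9.600 ✓; |ES| = 9.600 ✓; ∠(ES, SA) = 90.00° ✓; |SA| = 27.20 ✓; |LA| = 35.39 ✓.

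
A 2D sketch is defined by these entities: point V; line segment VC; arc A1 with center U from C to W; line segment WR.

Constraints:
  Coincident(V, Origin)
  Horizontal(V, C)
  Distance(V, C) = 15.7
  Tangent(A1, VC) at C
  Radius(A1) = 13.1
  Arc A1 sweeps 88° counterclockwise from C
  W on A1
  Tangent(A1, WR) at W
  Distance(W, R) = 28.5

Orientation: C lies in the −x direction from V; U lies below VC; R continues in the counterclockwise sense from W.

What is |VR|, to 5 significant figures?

50.779

V is at the origin; VC is horizontal with |VC| = 15.7 and C on the −x side, so C = (-15.700, 0.0000). Since A1 is tangent to VC there, UC ⟂ VC, so U = C + (0, -13.1) = (-15.700, -13.100). On A1, C sits at bearing 90° from U; an 88° counterclockwise sweep puts W at bearing 178°, so W = U + 13.1·(cos 178°, sin 178°) = (-28.792, -12.643). Since A1 is tangent to WR there, UW ⟂ WR, so WR runs along (−sin 178°, cos 178°); with |WR| = 28.5, R = (-29.787, -41.125). Then |VR| = |R − V| = 50.779.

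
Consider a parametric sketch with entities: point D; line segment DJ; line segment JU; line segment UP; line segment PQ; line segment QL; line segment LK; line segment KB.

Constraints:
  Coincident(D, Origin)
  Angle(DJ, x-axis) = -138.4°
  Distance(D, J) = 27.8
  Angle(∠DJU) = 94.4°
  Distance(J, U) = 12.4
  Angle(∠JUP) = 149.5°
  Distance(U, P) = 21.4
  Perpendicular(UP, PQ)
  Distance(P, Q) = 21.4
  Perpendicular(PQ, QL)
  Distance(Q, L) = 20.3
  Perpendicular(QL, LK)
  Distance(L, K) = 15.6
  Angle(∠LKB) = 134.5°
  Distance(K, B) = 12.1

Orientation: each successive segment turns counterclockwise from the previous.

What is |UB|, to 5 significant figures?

10.093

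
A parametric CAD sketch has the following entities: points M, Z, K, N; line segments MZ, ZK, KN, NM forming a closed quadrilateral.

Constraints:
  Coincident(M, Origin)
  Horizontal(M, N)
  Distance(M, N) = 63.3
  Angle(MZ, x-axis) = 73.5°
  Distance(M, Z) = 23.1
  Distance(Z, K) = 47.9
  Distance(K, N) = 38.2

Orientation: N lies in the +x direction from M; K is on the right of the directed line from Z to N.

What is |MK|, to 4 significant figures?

36.06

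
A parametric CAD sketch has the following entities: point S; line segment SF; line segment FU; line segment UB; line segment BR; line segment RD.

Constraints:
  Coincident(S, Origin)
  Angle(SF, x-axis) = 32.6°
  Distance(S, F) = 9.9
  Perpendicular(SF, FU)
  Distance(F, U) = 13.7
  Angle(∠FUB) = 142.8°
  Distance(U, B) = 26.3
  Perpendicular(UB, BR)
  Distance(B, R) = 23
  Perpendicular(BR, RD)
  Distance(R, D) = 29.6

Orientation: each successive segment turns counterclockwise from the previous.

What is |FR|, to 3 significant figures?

40.0

S is at the origin; SF runs at 32.6° with length 9.9, so F = (8.34, 5.33). The perpendicularity gives FU at right angles to SF, so FU runs at 123°; with |FU| = 13.7, U = (0.959, 16.9). ∠FUB = 142.8° gives UB at 160° from the x-axis; with |UB| = 26.3, B = (-23.7, 26.0). UB ⟂ BR, so BR runs at -110°; with |BR| = 23.0, R = (-31.7, 4.37). Then |FR| = |R − F| = 40.0.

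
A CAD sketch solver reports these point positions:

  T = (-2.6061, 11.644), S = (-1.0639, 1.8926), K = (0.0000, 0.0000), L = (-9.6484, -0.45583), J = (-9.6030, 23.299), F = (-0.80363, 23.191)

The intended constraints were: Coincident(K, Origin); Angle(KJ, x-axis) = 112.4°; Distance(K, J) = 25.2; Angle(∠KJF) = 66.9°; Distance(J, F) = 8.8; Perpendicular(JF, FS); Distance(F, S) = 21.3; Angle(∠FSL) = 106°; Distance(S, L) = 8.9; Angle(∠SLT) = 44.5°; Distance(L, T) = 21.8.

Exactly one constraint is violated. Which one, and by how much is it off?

Distance(L, T) = 21.8 — off by 7.80.

K = (0.00, 0.00) ✓; KJ at 112.4° ✓; |KJ| = 25.20 ✓; ∠KJF = 66.90° ✓; |JF| = 8.800 ✓; ∠(JF, FS) = 90.00° ✓; |FS| = 21.30 ✓; ∠FSL = 106.0° ✓; |SL| = 8.900 ✓; ∠SLT = 44.50° ✓; |LT| = 14.00 ✗.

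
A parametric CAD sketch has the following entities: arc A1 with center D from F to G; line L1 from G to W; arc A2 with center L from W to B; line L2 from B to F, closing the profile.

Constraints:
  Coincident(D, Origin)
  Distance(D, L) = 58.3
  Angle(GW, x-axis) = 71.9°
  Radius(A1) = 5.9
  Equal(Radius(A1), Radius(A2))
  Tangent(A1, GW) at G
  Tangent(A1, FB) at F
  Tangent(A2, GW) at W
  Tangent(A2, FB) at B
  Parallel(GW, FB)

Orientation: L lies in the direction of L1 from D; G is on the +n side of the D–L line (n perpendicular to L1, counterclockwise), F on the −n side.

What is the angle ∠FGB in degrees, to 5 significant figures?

78.558°

The slot axis is L1's direction at 71.9°, so u = (cos 71.9°, sin 71.9°) = (0.31068, 0.95052) and n = (−sin 71.9°, cos 71.9°) = (-0.95052, 0.31068). D is at the origin and L lies 58.3 along u from D, so L = 58.3·u = (18.112, 55.415). Tangency of A1 to both parallel lines with radius 5.9 puts G and F at D ± 5.9·n: G = (-5.6080, 1.8330), F = (5.6080, -1.8330). Equal radii place W and B the same way about L: W = L + 5.9·n = (12.504, 57.248), B = L − 5.9·n = (23.720, 53.582). Then cos ∠FGB = GF·GB / (|GF||GB|), giving 78.558°.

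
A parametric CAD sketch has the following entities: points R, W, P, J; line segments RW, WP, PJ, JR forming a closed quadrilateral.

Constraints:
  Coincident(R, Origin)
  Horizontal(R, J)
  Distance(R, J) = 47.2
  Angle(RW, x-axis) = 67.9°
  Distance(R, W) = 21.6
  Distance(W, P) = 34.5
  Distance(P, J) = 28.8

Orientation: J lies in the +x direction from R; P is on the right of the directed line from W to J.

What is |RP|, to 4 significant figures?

24.19

R is at the origin; R and J share the same y with |RJ| = 47.2 and J in +x, so J = (47.2, 0). RW runs at 67.9° with |RW| = 21.6, so W = (8.126, 20.01). P is determined by |WP| = 34.5 and |PJ| = 28.8 together: it lies at the intersection of circle(W, 34.5) and circle(J, 28.8). With |WJ| = 43.90, the foot of the radical line on WJ is 26.06 from W and the perpendicular offset is √(34.5² − 26.06²) = 22.61. Taking the right-of-WJ solution: P = (21.01, -11.99).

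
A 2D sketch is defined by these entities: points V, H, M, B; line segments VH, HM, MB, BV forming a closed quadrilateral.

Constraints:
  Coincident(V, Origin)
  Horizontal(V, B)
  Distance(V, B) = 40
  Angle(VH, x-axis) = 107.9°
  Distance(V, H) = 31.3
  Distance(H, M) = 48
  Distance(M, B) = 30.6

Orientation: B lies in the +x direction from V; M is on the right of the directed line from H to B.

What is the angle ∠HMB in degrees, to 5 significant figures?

92.125°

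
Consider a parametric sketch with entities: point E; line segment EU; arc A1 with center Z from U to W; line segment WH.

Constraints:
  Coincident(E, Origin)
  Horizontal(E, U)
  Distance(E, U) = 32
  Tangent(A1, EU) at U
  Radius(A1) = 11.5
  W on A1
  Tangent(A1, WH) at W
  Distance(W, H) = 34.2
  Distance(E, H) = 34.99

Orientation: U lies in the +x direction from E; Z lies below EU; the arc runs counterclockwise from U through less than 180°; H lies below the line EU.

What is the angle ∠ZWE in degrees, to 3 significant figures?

163°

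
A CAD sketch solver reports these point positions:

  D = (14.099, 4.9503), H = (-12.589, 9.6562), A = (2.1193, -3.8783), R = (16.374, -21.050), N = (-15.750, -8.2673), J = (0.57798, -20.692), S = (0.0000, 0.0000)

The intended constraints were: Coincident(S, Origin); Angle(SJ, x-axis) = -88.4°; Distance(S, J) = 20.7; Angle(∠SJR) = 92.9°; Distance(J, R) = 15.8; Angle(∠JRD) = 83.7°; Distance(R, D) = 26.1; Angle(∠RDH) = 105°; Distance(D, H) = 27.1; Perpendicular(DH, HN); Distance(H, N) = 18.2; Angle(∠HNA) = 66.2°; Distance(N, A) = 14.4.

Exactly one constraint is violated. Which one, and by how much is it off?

Distance(N, A) = 14.4 — off by 4.00.

S = (0.00, 0.00) ✓; SJ at -88.40° ✓; |SJ| = 20.70 ✓; ∠SJR = 92.90° ✓; |JR| = 15.80 ✓; ∠JRD = 83.70° ✓; |RD| = 26.10 ✓; ∠RDH = 105.0° ✓; |DH| = 27.10 ✓; ∠(DH, HN) = 90.00° ✓; |HN| = 18.20 ✓; ∠HNA = 66.20° ✓; |NA| = 18.40 ✗.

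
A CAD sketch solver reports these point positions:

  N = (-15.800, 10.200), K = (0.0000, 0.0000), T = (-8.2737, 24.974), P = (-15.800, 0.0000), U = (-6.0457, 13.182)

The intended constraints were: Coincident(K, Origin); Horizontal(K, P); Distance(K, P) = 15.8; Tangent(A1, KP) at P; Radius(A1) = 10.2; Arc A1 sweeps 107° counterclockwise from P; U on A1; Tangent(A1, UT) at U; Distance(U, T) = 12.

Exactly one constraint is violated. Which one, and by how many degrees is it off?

Tangent(A1, UT) at U — off by 6.30°.

K = (0.00, 0.00) ✓; K.y = 0.00, P.y = 0.00 ✓; |KP| = 15.80 ✓; ∠(NP, PK) = 90.00° ✓; |NP| = 10.20 ✓; bearing(N→U) − bearing(N→P) = 107.0° ✓; |NU| = 10.20 ✓; ∠(NU, UT) = 96.30° ✗; |UT| = 12.00 ✓.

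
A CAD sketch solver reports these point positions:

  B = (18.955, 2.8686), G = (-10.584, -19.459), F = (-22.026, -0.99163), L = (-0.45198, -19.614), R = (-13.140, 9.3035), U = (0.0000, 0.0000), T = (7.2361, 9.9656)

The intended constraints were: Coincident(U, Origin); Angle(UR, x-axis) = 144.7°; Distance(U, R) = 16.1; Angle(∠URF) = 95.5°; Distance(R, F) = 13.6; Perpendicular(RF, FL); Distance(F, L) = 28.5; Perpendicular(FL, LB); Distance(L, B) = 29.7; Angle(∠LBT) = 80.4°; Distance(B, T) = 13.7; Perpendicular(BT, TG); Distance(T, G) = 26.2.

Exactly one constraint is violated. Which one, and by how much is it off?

Distance(T, G) = 26.2 — off by 8.20.

U = (0.00, 0.00) ✓; UR at 144.7° ✓; |UR| = 16.10 ✓; ∠URF = 95.50° ✓; |RF| = 13.60 ✓; ∠(RF, FL) = 90.00° ✓; |FL| = 28.50 ✓; ∠(FL, LB) = 90.00° ✓; |LB| = 29.70 ✓; ∠LBT = 80.40° ✓; |BT| = 13.70 ✓; ∠(BT, TG) = 90.00° ✓; |TG| = 34.40 ✗.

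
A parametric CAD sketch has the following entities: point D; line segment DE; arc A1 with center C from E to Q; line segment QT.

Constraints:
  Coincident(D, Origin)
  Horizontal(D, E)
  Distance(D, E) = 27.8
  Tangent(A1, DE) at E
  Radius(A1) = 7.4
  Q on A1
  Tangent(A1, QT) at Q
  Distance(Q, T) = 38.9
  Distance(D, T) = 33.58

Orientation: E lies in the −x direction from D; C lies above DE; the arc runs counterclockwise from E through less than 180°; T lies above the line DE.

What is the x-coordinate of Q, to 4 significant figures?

-21.96

D is at the origin; D and E share the same y with |DE| = 27.8 and E on the −x side, so E = (-27.80, 0.000). Tangency of A1 to DE means the radius CE is perpendicular to DE, so C = E + (0, 7.4) = (-27.80, 7.400). Since CQ ⟂ QT (tangency), |CT| = √(7.4² + 38.9²) = 39.60 regardless of where Q sits on A1. So T lies on both circle(D, 33.58) and circle(C, 39.60); the above-DE intersection is T = (1.958, 33.52). Q is the foot of the tangent from T: Q = (-21.96, 2.849).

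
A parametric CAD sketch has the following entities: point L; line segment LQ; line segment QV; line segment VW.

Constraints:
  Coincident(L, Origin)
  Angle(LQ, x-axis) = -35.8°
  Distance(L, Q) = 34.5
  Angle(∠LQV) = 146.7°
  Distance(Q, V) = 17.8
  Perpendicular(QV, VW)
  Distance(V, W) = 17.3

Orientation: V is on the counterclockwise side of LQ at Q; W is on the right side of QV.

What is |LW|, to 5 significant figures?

59.062

L is at the origin; LQ runs at -35.8° with length 34.5, so Q = 34.5·(cos -35.8°, sin -35.8°) = (27.982, -20.181). ∠LQV = 146.7°, so QV runs at -35.8° + (180° − 146.7°) = -2.5000° from the x-axis; with |QV| = 17.8, V = Q + 17.8·(cos -2.5000°, sin -2.5000°) = (45.765, -20.957). The perpendicularity gives VW at right angles to QV; with |VW| = 17.3 on the right of QV, W = V + 17.3·(-0.043619, -0.99905) = (45.010, -38.241). Then |LW| = |W − L| = 59.062.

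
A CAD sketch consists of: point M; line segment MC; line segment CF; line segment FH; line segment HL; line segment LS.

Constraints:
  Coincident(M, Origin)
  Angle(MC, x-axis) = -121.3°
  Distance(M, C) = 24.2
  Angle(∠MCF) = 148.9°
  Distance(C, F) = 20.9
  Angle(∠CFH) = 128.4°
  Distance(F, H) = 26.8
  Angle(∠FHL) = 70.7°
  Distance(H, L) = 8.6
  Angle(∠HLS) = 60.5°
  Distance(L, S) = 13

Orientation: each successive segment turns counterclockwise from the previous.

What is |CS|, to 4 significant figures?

33.63

M is at the origin; MC runs at -121.3° with length 24.2, so C = (-12.57, -20.68). ∠MCF = 148.9° gives CF at -90.20° from the x-axis; with |CF| = 20.9, F = (-12.65, -41.58). ∠CFH = 128.4° gives FH at -38.60° from the x-axis; with |FH| = 26.8, H = (8.299, -58.30). ∠FHL = 70.7° gives HL at 70.70° from the x-axis; with |HL| = 8.6, L = (11.14, -50.18). ∠HLS = 60.5° gives LS at -169.8° from the x-axis; with |LS| = 13.0, S = (-1.653, -52.48). Then |CS| = |S − C| = 33.63.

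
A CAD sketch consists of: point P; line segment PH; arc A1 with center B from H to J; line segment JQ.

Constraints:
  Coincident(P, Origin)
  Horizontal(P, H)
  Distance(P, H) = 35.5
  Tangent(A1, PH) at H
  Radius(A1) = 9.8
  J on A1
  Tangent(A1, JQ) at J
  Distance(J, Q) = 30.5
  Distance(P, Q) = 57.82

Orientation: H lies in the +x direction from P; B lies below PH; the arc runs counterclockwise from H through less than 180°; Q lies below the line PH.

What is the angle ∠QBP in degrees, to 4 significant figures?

114.0°

P is at the origin; P and H share the same y with |PH| = 35.5 and H on the +x side, so H = (35.50, 0.000). Tangency of A1 to PH means the radius BH is perpendicular to PH, so B = H + (0, -9.8) = (35.50, -9.800). Since BJ ⟂ JQ (tangency), |BQ| = √(9.8² + 30.5²) = 32.04 regardless of where J sits on A1. So Q lies on both circle(P, 57.82) and circle(B, 32.04); the below-PH intersection is Q = (40.28, -41.48). J is the foot of the tangent from Q: J = (26.72, -14.16).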